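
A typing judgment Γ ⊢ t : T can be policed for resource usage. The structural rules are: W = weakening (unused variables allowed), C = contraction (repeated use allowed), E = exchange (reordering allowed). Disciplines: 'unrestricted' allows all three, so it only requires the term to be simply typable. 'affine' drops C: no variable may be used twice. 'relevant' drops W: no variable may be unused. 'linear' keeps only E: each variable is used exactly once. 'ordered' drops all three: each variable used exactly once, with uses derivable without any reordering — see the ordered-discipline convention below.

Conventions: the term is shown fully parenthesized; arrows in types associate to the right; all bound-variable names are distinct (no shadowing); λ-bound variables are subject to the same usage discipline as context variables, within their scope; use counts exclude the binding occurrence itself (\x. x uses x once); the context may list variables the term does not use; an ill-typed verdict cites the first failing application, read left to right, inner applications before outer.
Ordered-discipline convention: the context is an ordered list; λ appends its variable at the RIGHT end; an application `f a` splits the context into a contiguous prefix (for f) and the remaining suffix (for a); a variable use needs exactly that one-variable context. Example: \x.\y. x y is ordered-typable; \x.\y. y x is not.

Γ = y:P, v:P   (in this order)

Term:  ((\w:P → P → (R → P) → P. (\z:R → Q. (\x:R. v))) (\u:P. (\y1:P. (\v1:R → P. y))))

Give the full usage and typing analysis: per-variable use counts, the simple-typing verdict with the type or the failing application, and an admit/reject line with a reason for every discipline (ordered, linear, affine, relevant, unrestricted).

counts: y=1; v=1; w (λ-bound)=0; z (λ-bound)=0; x (λ-bound)=0; u (λ-bound)=0; y1 (λ-bound)=0; v1 (λ-bound)=0
order of uses: v, y
typing: well-typed — term : (R → Q) → R → P
ordered: ✗ — unused: w, z, x, u, y1, v1 — weakening required
linear: ✗ — unused: w, z, x, u, y1, v1 — weakening required
affine: ✓ — none of y, v, w, z, x, u, y1, v1 used more than once
relevant: ✗ — unused: w, z, x, u, y1, v1 — weakening required
unrestricted: ✓ — simply typable at (R → Q) → R → P; W, C, E all held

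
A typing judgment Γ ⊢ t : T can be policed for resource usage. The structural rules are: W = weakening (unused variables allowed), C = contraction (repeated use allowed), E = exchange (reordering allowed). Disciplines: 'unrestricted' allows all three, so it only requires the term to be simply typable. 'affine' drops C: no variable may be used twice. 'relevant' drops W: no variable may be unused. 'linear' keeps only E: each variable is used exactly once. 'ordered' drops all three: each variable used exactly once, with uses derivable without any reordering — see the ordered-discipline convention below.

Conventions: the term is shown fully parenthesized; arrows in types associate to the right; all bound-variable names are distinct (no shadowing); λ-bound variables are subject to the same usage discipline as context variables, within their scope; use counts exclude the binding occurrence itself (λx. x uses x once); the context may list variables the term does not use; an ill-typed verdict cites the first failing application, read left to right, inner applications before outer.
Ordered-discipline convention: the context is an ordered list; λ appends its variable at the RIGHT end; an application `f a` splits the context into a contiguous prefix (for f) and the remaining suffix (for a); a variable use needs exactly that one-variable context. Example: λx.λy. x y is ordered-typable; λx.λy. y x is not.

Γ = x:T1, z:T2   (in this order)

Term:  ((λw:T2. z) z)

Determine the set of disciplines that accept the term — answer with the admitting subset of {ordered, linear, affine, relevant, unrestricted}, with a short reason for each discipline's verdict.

admitted in: unrestricted
usage: x: 0×; z: 2×; w (λ-bound): 0×
use order (left to right): z, z
typing: well-typed at T2
ordered: ✗, needs contraction — z ×2; unused: x, w — weakening required
linear: ✗, needs contraction — z ×2; unused: x, w — weakening required
affine: ✗, needs contraction — z ×2
relevant: ✗, unused: x, w — weakening required
unrestricted: ✓, simply typable at T2; W, C, E all held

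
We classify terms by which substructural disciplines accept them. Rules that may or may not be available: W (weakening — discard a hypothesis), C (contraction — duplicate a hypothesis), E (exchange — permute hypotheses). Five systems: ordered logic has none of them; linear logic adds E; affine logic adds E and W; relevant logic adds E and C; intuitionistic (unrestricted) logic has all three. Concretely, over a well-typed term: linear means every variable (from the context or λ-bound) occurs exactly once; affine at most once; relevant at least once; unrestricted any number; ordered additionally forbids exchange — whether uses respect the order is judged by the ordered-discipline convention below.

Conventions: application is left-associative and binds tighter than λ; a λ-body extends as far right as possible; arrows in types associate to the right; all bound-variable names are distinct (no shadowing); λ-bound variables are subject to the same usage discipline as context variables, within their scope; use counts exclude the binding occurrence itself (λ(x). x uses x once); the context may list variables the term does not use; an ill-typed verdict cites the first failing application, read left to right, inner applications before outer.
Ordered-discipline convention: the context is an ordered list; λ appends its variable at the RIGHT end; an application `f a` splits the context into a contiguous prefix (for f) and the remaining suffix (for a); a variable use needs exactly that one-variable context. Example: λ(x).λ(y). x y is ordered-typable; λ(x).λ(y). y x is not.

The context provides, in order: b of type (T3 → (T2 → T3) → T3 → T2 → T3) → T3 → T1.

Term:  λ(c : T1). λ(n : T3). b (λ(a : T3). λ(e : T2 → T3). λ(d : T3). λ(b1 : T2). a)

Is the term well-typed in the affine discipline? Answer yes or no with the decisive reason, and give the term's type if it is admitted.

yes — none of b, c, n, a, e, d, b1 used more than once; term : T1 → T3 → T3 → T1
counts: b: 1, c (bound): 0, n (bound): 0, a (bound): 1, e (bound): 0, d (bound): 0, b1 (bound): 0
use order (left to right): b, a
typing: well-typed — term : T1 → T3 → T3 → T1
all disciplines: ordered ✗ · linear ✗ · affine ✓ · relevant ✗ · unrestricted ✓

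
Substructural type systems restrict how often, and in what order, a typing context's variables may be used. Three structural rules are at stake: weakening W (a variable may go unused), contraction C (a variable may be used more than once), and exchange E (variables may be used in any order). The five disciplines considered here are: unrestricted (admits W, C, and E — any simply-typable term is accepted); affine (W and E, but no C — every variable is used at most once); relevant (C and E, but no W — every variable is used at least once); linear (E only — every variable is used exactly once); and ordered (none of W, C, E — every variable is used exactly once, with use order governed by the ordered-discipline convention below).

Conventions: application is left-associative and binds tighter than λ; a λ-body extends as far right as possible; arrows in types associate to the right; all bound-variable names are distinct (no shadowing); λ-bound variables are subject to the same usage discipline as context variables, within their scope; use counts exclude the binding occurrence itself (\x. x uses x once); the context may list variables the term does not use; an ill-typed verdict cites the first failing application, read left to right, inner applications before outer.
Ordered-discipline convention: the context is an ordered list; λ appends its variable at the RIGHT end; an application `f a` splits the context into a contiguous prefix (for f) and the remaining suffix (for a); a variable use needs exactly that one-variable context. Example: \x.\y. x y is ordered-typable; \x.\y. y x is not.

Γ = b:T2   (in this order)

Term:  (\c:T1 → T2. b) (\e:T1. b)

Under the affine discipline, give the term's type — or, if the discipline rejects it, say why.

not well-typed under affine — repeated use of b ×2
usage: b ×2, c [bound] ×0, e [bound] ×0
order of uses: b, b
typing: ✓ — T2
per-discipline verdicts: ordered ✗; linear ✗; affine ✗; relevant ✗; unrestricted ✓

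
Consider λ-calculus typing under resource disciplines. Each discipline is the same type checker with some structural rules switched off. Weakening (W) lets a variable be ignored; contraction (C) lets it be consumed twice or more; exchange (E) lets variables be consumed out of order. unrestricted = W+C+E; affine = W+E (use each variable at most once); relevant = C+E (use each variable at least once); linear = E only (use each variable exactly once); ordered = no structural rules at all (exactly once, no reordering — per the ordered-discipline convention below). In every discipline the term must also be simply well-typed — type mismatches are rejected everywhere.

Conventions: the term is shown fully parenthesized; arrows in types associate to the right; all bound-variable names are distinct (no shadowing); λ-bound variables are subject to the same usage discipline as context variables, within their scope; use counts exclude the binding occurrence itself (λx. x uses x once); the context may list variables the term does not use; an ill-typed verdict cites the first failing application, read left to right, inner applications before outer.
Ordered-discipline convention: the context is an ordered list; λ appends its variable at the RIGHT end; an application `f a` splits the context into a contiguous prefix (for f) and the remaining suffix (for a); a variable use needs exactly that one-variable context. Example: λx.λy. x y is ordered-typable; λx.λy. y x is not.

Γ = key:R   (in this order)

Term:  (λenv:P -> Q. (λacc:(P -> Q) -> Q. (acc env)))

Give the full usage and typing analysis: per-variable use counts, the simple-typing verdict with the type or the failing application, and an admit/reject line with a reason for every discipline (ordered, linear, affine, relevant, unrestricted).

variable uses: key: 0, env (λ-bound): 1, acc (λ-bound): 1
order of uses: acc, env
typing: well-typed — term : (P -> Q) -> ((P -> Q) -> Q) -> Q
ordered: ✗ — key left unused
linear: ✗ — key left unused
affine: ✓ — no duplicate uses among key, env, acc
relevant: ✗ — key left unused
unrestricted: ✓ — typability at (P -> Q) -> ((P -> Q) -> Q) -> Q is all that's needed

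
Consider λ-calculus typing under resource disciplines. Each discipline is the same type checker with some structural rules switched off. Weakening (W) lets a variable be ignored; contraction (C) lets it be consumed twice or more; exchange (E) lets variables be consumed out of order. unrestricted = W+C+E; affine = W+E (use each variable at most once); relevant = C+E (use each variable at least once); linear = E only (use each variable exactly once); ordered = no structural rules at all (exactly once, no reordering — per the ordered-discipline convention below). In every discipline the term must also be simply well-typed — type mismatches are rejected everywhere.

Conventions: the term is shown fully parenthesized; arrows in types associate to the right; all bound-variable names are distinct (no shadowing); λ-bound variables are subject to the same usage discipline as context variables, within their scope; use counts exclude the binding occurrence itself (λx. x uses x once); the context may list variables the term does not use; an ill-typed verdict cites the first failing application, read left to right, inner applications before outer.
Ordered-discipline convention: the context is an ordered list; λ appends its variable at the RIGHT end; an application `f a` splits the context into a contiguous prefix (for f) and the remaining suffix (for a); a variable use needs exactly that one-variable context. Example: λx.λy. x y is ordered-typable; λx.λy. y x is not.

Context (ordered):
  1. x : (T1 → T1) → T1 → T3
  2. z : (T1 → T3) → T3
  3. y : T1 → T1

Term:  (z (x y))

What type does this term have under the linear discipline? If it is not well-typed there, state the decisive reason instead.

term : T3
use counts: x: 1, z: 1, y: 1
left-to-right use order: z, x, y
typing: well-typed — term : T3
summary: ordered ✗; linear ✓; affine ✓; relevant ✓; unrestricted ✓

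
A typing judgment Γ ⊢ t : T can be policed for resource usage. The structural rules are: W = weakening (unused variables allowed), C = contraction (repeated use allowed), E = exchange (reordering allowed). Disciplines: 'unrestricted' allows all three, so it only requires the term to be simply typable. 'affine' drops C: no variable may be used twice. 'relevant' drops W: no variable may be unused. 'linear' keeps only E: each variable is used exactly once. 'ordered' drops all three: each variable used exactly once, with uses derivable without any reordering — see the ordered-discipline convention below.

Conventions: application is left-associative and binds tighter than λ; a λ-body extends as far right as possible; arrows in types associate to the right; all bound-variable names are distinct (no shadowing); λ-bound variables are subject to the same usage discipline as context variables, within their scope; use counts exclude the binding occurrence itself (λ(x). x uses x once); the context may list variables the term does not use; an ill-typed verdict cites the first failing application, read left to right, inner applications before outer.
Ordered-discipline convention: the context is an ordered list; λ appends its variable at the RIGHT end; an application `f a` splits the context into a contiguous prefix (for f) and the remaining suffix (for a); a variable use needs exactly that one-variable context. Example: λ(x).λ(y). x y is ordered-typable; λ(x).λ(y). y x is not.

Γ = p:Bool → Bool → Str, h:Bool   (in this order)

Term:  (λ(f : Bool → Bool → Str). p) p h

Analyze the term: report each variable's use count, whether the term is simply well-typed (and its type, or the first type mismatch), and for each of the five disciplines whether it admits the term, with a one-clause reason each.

variable uses: p: 2; h: 1; f (bound): 0
uses in reading order: p, p, h
typing: well-typed — term : Bool → Str
ordered: ✗, uses contraction: p ×2; needs weakening: f unused
linear: ✗, uses contraction: p ×2; needs weakening: f unused
affine: ✗, uses contraction: p ×2
relevant: ✗, needs weakening: f unused
unrestricted: ✓, simply typable at Bool → Str; W, C, E all held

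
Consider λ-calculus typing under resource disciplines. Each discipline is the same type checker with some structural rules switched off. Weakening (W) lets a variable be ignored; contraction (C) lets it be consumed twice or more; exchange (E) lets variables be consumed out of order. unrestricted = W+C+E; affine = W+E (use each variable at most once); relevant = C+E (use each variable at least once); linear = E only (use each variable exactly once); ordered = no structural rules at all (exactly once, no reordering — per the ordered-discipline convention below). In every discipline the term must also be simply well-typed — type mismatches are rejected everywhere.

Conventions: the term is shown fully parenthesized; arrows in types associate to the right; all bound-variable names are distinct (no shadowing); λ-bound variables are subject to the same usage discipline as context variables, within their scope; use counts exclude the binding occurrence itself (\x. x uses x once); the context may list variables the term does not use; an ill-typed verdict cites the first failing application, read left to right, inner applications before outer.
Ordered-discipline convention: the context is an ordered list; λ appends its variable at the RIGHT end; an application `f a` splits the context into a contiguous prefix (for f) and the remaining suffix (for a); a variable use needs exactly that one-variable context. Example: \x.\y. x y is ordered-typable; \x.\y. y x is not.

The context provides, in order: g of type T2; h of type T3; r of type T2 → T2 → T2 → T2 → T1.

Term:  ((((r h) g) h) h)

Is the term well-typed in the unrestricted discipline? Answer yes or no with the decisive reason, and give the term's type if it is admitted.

no — fails simple typing
variable uses: g: 1×; h: 3×; r: 1×
order of uses: r, h, g, h, h
typing: ill-typed: argument of type T3 where T2 is required
per-discipline verdicts: ordered ✗, linear ✗, affine ✗, relevant ✗, unrestricted ✗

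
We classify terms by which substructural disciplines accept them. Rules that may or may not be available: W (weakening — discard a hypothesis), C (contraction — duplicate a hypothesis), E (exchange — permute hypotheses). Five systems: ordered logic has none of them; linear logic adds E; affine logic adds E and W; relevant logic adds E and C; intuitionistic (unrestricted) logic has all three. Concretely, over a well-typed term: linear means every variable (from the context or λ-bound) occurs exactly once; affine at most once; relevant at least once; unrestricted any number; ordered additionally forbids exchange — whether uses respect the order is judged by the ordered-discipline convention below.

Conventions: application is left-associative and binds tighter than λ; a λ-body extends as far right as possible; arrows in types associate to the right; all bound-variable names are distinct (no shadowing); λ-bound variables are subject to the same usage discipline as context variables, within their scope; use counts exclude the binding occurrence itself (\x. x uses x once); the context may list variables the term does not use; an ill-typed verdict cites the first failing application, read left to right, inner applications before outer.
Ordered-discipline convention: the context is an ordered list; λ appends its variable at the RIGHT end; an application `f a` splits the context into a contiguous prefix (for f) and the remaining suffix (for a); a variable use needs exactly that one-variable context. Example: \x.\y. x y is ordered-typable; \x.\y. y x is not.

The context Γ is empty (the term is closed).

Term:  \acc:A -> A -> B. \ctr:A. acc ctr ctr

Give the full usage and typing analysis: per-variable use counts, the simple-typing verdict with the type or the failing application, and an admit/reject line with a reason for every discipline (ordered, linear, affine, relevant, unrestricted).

use counts: acc (bound)=1; ctr (bound)=2
uses in reading order: acc, ctr, ctr
typing: ✓ — (A -> A -> B) -> A -> B
ordered: ✗, repeated use of ctr ×2
linear: ✗, repeated use of ctr ×2
affine: ✗, repeated use of ctr ×2
relevant: ✓, acc, ctr: all used, weakening unneeded
unrestricted: ✓, well-typed at (A -> A -> B) -> A -> B; no restrictions here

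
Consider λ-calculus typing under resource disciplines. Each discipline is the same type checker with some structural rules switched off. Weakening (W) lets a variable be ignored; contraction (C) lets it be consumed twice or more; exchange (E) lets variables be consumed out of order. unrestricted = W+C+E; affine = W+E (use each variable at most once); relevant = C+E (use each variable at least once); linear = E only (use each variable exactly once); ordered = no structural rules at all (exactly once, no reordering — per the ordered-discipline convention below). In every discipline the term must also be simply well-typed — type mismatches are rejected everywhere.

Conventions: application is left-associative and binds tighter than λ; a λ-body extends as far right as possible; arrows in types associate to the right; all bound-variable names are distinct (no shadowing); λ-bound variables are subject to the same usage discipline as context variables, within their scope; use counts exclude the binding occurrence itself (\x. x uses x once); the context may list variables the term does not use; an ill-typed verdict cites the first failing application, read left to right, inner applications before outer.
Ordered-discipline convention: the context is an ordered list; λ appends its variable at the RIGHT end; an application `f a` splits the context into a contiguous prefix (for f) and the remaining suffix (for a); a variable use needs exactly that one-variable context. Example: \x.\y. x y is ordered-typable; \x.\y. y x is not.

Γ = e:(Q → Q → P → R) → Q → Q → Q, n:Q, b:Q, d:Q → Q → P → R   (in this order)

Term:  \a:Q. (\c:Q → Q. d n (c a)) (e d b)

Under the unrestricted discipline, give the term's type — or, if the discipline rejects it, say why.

term : Q → P → R
use counts: e: 1×, n: 1×, b: 1×, d: 2×, a [bound]: 1×, c [bound]: 1×
left-to-right use order: d, n, c, a, e, d, b
typing: the term checks, with type Q → P → R
summary: ordered ✗ · linear ✗ · affine ✗ · relevant ✓ · unrestricted ✓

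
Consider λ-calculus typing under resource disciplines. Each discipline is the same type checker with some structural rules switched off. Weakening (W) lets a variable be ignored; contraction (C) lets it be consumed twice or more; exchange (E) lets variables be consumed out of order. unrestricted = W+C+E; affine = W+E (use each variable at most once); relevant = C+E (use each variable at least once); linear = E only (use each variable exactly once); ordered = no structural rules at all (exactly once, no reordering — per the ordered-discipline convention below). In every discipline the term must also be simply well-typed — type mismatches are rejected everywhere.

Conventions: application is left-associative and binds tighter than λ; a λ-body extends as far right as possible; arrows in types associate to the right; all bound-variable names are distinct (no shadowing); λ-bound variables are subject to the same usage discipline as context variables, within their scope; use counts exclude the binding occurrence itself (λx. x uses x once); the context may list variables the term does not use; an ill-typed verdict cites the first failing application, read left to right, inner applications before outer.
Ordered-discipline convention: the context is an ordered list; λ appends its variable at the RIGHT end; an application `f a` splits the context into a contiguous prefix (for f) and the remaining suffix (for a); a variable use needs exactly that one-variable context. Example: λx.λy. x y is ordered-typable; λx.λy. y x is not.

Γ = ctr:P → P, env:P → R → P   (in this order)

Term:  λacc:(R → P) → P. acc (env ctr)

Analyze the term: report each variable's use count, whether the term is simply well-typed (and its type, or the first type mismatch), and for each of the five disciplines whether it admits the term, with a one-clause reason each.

variable uses: ctr ×1; env ×1; acc (λ-bound) ×1
left-to-right use order: acc, env, ctr
typing: ill-typed: argument of type P → P where P is required
ordered: ✗, not simply typable
linear: ✗, fails simple typing
affine: ✗, a type mismatch blocks all five
relevant: ✗, the type mismatch rejects it
unrestricted: ✗, not simply typable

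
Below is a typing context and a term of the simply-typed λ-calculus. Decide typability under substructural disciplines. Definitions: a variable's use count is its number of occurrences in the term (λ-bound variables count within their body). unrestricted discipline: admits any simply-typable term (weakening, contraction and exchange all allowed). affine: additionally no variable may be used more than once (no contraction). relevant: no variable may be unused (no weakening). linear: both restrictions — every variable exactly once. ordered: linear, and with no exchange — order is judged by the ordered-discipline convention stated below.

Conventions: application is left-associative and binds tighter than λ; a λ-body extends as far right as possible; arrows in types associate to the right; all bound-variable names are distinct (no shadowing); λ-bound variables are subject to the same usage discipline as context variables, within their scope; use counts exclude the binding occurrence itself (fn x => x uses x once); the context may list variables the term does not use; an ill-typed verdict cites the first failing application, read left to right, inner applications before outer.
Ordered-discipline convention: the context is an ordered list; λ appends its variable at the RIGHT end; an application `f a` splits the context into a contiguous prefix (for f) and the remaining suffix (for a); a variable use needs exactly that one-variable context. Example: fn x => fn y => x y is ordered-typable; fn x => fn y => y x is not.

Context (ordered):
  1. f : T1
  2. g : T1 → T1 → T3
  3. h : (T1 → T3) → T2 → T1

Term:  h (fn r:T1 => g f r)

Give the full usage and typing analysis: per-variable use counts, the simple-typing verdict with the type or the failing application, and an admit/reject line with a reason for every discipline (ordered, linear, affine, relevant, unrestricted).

use counts: f: 1×, g: 1×, h: 1×, r [bound]: 1×
left-to-right use order: h, g, f, r
typing: the term checks, with type T2 → T1
ordered: ✗ — no contiguous prefix/suffix split fits h, g, f, r
linear: ✓ — single use per variable (f, g, h, r)
affine: ✓ — f, g, h, r: no repeats, contraction unneeded
relevant: ✓ — f, g, h, r: all used, weakening unneeded
unrestricted: ✓ — simply typable at T2 → T1; W, C, E all held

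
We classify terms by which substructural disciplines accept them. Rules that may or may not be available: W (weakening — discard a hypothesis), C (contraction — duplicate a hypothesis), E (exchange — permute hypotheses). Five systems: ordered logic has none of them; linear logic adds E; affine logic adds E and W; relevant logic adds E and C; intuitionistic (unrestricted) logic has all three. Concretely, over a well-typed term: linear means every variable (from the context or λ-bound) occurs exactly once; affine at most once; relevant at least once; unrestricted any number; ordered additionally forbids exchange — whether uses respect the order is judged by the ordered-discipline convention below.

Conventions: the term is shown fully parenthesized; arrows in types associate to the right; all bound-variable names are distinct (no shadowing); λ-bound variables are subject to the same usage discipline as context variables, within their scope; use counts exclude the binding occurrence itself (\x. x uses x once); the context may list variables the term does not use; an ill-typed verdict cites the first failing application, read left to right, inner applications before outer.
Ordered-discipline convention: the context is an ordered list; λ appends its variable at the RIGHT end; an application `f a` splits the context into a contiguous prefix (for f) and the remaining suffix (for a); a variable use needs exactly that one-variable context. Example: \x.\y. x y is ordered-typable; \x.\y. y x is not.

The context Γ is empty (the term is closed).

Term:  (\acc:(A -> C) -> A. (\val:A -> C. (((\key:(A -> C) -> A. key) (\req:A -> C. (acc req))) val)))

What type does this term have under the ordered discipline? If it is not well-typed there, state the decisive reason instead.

term : ((A -> C) -> A) -> (A -> C) -> A
counts: acc [bound] ×1, val [bound] ×1, key [bound] ×1, req [bound] ×1
uses in reading order: key, acc, req, val
typing: the term checks, with type ((A -> C) -> A) -> (A -> C) -> A
summary: ordered ✓, linear ✓, affine ✓, relevant ✓, unrestricted ✓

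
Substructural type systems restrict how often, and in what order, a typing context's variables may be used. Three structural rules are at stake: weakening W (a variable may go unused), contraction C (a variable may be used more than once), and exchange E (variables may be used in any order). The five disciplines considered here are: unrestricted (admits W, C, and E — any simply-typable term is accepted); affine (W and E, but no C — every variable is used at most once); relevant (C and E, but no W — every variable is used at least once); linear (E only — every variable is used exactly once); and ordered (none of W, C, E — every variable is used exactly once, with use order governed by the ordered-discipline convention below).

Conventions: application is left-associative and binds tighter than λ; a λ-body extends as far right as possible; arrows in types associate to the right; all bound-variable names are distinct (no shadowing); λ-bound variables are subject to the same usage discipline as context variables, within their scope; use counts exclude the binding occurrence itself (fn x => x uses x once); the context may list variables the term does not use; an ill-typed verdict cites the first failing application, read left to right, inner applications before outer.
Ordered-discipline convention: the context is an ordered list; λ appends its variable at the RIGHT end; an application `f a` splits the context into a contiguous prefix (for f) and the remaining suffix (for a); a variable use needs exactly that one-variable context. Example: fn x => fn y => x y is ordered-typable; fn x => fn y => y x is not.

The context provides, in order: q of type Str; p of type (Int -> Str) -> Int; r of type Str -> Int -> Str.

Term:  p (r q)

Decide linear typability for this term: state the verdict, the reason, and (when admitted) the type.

yes — q, p, r: one use apiece; term : Int
counts: q ×1; p ×1; r ×1
use order (left to right): p, r, q
typing: ✓ — Int
per-discipline verdicts: ordered ✗, linear ✓, affine ✓, relevant ✓, unrestricted ✓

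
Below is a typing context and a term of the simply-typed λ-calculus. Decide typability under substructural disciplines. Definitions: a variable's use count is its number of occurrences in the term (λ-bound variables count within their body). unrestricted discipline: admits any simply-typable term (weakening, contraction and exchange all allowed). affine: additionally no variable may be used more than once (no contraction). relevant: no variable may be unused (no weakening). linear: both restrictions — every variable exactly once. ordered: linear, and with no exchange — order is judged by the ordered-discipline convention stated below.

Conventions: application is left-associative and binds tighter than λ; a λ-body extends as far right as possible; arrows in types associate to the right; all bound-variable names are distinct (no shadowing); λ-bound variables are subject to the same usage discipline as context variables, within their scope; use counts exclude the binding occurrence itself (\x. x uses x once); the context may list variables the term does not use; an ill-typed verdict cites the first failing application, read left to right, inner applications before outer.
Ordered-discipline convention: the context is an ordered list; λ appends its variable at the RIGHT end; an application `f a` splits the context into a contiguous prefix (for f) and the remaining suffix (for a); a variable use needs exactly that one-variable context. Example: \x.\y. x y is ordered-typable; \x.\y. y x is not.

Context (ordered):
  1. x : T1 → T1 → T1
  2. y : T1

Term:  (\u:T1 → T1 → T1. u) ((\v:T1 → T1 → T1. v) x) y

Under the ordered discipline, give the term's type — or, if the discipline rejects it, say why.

term : T1 → T1
counts: x ×1, y ×1, u (bound) ×1, v (bound) ×1
left-to-right use order: u, v, x, y
typing: well-typed at T1 → T1
across the five disciplines: ordered ✓ · linear ✓ · affine ✓ · relevant ✓ · unrestricted ✓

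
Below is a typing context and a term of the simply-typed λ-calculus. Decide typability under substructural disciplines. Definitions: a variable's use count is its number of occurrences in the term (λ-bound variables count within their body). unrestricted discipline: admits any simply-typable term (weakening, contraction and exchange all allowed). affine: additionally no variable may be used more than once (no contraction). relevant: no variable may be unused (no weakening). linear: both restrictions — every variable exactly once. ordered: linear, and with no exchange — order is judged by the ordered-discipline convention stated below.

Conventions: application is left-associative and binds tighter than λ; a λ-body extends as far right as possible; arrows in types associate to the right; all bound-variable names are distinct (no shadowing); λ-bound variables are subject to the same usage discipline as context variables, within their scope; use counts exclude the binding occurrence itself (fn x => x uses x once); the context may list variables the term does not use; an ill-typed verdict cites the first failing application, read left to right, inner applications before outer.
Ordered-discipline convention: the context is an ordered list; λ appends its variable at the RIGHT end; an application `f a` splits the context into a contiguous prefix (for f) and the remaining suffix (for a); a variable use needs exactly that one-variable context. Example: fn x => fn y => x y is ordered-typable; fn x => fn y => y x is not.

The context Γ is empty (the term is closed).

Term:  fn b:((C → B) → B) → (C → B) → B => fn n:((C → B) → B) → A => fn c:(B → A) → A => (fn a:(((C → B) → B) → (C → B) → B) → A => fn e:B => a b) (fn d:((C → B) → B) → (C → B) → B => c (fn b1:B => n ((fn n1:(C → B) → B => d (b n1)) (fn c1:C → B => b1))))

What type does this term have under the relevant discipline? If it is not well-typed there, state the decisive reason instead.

not well-typed under relevant — unused: e, c1 — weakening required
usage: b (λ-bound) ×2, n (λ-bound) ×1, c (λ-bound) ×1, a (λ-bound) ×1, e (λ-bound) ×0, d (λ-bound) ×1, b1 (λ-bound) ×1, n1 (λ-bound) ×1, c1 (λ-bound) ×0
uses in reading order: a, b, c, n, d, b, n1, b1
typing: well-typed at (((C → B) → B) → (C → B) → B) → (((C → B) → B) → A) → ((B → A) → A) → B → A
all disciplines: ordered ✗, linear ✗, affine ✗, relevant ✗, unrestricted ✓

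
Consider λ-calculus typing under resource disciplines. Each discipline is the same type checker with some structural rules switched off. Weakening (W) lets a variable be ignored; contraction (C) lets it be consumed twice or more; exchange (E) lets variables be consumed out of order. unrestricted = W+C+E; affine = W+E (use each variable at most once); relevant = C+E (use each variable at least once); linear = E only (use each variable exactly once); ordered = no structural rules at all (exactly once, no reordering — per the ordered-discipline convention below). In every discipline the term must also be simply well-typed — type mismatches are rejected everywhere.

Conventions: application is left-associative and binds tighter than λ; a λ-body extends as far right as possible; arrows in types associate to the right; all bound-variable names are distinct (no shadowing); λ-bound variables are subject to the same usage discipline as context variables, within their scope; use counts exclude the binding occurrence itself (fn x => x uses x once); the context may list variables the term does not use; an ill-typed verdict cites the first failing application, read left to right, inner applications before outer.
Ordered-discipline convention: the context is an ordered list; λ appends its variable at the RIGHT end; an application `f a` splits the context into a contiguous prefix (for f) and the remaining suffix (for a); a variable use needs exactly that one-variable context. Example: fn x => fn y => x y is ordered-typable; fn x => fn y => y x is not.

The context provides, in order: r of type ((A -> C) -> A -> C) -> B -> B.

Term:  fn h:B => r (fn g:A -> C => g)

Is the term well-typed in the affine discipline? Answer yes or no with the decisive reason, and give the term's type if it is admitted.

yes — no duplicate uses among r, h, g; term : B -> B -> B
counts: r: 1×, h (λ-bound): 0×, g (λ-bound): 1×
left-to-right use order: r, g
typing: ✓ — B -> B -> B
across the five disciplines: ordered ✗; linear ✗; affine ✓; relevant ✗; unrestricted ✓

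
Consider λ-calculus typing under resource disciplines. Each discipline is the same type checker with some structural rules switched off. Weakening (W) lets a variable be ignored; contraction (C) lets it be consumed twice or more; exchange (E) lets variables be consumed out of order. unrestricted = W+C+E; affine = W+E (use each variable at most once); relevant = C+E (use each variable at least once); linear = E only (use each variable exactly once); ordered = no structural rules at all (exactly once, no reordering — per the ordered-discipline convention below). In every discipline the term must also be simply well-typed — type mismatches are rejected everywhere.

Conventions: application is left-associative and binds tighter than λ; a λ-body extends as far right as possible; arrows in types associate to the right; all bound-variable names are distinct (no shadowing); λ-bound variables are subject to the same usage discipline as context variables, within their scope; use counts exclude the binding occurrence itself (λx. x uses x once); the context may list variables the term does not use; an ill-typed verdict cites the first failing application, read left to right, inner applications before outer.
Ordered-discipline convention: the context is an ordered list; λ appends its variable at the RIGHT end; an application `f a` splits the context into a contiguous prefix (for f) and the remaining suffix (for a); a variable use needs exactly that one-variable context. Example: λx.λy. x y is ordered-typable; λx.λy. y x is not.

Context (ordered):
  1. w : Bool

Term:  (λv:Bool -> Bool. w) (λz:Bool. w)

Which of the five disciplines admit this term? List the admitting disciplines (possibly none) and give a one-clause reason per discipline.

admitted by: unrestricted
use counts: w=2, v (λ-bound)=0, z (λ-bound)=0
use order (left to right): w, w
typing: the term checks, with type Bool
ordered: ✗, repeated use of w ×2; unused: v, z — weakening required
linear: ✗, repeated use of w ×2; unused: v, z — weakening required
affine: ✗, repeated use of w ×2
relevant: ✗, unused: v, z — weakening required
unrestricted: ✓, simply typable at Bool; W, C, E all held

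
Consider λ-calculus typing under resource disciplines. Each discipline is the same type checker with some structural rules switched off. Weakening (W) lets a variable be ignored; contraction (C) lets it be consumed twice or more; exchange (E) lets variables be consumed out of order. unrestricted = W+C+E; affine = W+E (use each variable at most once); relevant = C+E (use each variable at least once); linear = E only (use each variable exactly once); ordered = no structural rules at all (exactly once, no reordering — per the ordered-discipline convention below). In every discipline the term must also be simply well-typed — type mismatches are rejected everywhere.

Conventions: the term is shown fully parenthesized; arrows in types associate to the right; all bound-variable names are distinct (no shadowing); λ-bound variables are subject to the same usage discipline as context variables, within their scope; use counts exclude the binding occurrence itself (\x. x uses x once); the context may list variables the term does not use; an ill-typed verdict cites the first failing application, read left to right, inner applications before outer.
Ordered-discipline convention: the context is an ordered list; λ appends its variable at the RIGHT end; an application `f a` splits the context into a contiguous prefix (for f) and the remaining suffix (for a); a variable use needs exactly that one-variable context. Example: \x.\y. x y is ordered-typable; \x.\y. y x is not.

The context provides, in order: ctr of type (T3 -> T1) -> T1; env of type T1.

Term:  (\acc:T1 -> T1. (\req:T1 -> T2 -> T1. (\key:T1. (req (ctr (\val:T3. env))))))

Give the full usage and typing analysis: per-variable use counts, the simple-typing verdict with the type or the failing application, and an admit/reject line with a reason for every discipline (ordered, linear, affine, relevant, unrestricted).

variable uses: ctr=1, env=1, acc (λ-bound)=0, req (λ-bound)=1, key (λ-bound)=0, val (λ-bound)=0
uses in reading order: req, ctr, env
typing: well-typed at (T1 -> T1) -> (T1 -> T2 -> T1) -> T1 -> T2 -> T1
ordered ✗ (acc, key, val left unused)
linear ✗ (acc, key, val left unused)
affine ✓ (at most one use each (ctr, env, acc, req, key, val))
relevant ✗ (acc, key, val left unused)
unrestricted ✓ (simply typable at (T1 -> T1) -> (T1 -> T2 -> T1) -> T1 -> T2 -> T1; W, C, E all held)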